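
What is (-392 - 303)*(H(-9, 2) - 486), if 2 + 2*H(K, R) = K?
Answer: 683185/2 ≈ 3.4159e+5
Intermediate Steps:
H(K, R) = -1 + K/2
(-392 - 303)*(H(-9, 2) - 486) = (-392 - 303)*((-1 + (1/2)*(-9)) - 486) = -695*((-1 - 9/2) - 486) = -695*(-11/2 - 486) = -695*(-983/2) = 683185/2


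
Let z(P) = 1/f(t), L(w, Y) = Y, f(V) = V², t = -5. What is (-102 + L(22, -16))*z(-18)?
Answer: -118/25 ≈ -4.7200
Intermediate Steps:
z(P) = 1/25 (z(P) = 1/((-5)²) = 1/25)
(-102 + L(22, -16))*z(-18) = (-102 - 16)*(1/25) = -118*1/25 = -118/25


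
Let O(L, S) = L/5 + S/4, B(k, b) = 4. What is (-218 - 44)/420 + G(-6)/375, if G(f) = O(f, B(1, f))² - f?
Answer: -26587/43750 ≈ -0.60770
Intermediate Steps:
O(L, S) = S/4 + L/5 (O(L, S) = L*(⅕) + S*(¼) = L/5 + S/4 = S/4 + L/5)
G(f) = (1 + f/5)² - f (G(f) = ((¼)*4 + f/5)² - f = (1 + f/5)² - f)
(-218 - 44)/420 + G(-6)/375 = (-218 - 44)/420 + (-1*(-6) + (5 - 6)²/25)/375 = -262*1/420 + (6 + (1/25)*(-1)²)*(1/375) = -131/210 + (6 + (1/25)*1)*(1/375) = -131/210 + (6 + 1/25)*(1/375) = -131/210 + (151/25)*(1/375) = -131/210 + 151/9375 = -26587/43750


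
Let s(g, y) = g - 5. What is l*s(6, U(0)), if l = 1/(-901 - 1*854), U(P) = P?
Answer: -1/1755 ≈ -0.00056980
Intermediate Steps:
s(g, y) = -5 + g
l = -1/1755 (l = 1/(-901 - 854) = 1/(-1755) = -1/1755 ≈ -0.00056980)
l*s(6, U(0)) = -(-5 + 6)/1755 = -1/1755*1 = -1/1755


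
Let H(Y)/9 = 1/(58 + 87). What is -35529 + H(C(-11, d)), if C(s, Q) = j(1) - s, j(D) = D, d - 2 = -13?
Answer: -5151696/145 ≈ -35529.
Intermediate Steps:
d = -11 (d = 2 - 13 = -11)
C(s, Q) = 1 - s
H(Y) = 9/145 (H(Y) = 9/(58 + 87) = 9/145)
-35529 + H(C(-11, d)) = -35529 + 9/145 = -5151696/145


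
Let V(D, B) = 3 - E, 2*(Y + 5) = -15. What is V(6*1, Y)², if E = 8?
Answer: 25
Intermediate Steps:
Y = -25/2 (Y = -5 + (½)*(-15) = -5 - 15/2 = -25/2 ≈ -12.500)
V(D, B) = -5 (V(D, B) = 3 - 1*8 = 3 - 8 = -5)
V(6*1, Y)² = (-5)² = 25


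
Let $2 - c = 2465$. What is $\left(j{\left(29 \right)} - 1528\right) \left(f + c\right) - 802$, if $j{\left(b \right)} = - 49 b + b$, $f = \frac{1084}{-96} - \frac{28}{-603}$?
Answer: $\frac{4356068429}{603} \approx 7.224 \cdot 10^{6}$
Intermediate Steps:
$f = - \frac{54247}{4824}$ ($f = 1084 \left(- \frac{1}{96}\right) - - \frac{28}{603} = - \frac{271}{24} + \frac{28}{603} = - \frac{54247}{4824} \approx -11.245$)
$c = -2463$ ($c = 2 - 2465 = -2463$)
$j{\left(b \right)} = - 48 b$
$\left(j{\left(29 \right)} - 1528\right) \left(f + c\right) - 802 = \left(\left(-48\right) 29 - 1528\right) \left(- \frac{54247}{4824} - 2463\right) - 802 = \left(-1392 - 1528\right) \left(- \frac{11935759}{4824}\right) - 802 = \left(-2920\right) \left(- \frac{11935759}{4824}\right) - 802 = \frac{4356552035}{603} - 802 = \frac{4356068429}{603}$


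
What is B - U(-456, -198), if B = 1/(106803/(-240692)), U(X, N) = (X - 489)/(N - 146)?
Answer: -183726883/36740232 ≈ -5.0007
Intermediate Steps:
U(X, N) = (-489 + X)/(-146 + N)
B = -240692/106803 (B = 1/(106803*(-1/240692)) = 1/(-106803/240692) = -240692/106803 ≈ -2.2536)
B - U(-456, -198) = -240692/106803 - (-489 - 456)/(-146 - 198) = -240692/106803 - (-945)/(-344) = -240692/106803 - (-1)*(-945)/344 = -240692/106803 - 1*945/344 = -240692/106803 - 945/344 = -183726883/36740232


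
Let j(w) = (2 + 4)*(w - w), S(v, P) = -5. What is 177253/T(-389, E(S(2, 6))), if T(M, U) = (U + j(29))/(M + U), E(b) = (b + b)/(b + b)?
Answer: -68774164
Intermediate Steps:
j(w) = 0 (j(w) = 6*0 = 0)
E(b) = 1 (E(b) = (2*b)/((2*b)) = (2*b)*(1/(2*b)) = 1)
T(M, U) = U/(M + U) (T(M, U) = (U + 0)/(M + U) = U/(M + U))
177253/T(-389, E(S(2, 6))) = 177253/((1/(-389 + 1))) = 177253/((1/(-388))) = 177253/((1*(-1/388))) = 177253/(-1/388) = 177253*(-388) = -68774164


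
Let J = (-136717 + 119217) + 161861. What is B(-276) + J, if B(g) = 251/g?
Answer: 39843385/276 ≈ 1.4436e+5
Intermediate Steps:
J = 144361 (J = -17500 + 161861 = 144361)
B(-276) + J = 251/(-276) + 144361 = 251*(-1/276) + 144361 = -251/276 + 144361 = 39843385/276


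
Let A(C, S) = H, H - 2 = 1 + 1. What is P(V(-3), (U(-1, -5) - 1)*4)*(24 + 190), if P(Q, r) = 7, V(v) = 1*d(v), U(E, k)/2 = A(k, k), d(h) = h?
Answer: 1498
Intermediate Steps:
H = 4 (H = 2 + (1 + 1) = 2 + 2 = 4)
A(C, S) = 4
U(E, k) = 8 (U(E, k) = 2*4 = 8)
V(v) = v (V(v) = 1*v = v)
P(V(-3), (U(-1, -5) - 1)*4)*(24 + 190) = 7*(24 + 190) = 7*214 = 1498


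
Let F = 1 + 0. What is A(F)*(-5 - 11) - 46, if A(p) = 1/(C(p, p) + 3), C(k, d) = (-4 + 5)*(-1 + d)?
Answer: -154/3 ≈ -51.333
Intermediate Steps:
F = 1
C(k, d) = -1 + d (C(k, d) = 1*(-1 + d) = -1 + d)
A(p) = 1/(2 + p) (A(p) = 1/((-1 + p) + 3) = 1/(2 + p))
A(F)*(-5 - 11) - 46 = (-5 - 11)/(2 + 1) - 46 = -16/3 - 46 = -154/3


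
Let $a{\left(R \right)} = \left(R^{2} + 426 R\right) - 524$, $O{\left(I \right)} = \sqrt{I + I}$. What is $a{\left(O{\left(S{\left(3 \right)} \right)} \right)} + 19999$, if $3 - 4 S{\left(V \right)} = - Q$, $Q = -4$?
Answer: $\frac{38949}{2} + 213 i \sqrt{2} \approx 19475.0 + 301.23 i$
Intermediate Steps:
$S{\left(V \right)} = - \frac{1}{4}$ ($S{\left(V \right)} = \frac{3}{4} - \frac{\left(-1\right) \left(-4\right)}{4} = \frac{3}{4} - 1 = - \frac{1}{4}$)
$O{\left(I \right)} = \sqrt{2} \sqrt{I}$ ($O{\left(I \right)} = \sqrt{2 I} = \sqrt{2} \sqrt{I}$)
$a{\left(R \right)} = -524 + R^{2} + 426 R$
$a{\left(O{\left(S{\left(3 \right)} \right)} \right)} + 19999 = \left(-524 + \left(\sqrt{2} \sqrt{- \frac{1}{4}}\right)^{2} + 426 \sqrt{2} \sqrt{- \frac{1}{4}}\right) + 19999 = \left(-524 + \left(\sqrt{2} \frac{i}{2}\right)^{2} + 426 \sqrt{2} \frac{i}{2}\right) + 19999 = \left(-524 + \left(\frac{i \sqrt{2}}{2}\right)^{2} + 426 \frac{i \sqrt{2}}{2}\right) + 19999 = \left(-524 - \frac{1}{2} + 213 i \sqrt{2}\right) + 19999 = \left(- \frac{1049}{2} + 213 i \sqrt{2}\right) + 19999 = \frac{38949}{2} + 213 i \sqrt{2}$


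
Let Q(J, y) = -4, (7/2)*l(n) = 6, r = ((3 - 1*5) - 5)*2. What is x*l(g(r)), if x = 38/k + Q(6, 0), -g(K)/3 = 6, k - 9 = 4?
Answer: -24/13 ≈ -1.8462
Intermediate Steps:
k = 13 (k = 9 + 4 = 13)
r = -14 (r = ((3 - 5) - 5)*2 = (-2 - 5)*2 = -7*2 = -14)
g(K) = -18 (g(K) = -3*6 = -18)
l(n) = 12/7 (l(n) = (2/7)*6 = 12/7)
x = -14/13 (x = 38/13 - 4 = -14/13 ≈ -1.0769)
x*l(g(r)) = -14/13*12/7 = -24/13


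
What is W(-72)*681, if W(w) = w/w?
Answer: 681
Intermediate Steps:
W(w) = 1
W(-72)*681 = 1*681 = 681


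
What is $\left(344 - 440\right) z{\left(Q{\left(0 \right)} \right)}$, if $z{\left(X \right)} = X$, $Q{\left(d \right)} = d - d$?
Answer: $0$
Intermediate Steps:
$Q{\left(d \right)} = 0$
$\left(344 - 440\right) z{\left(Q{\left(0 \right)} \right)} = \left(344 - 440\right) 0 = \left(-96\right) 0 = 0$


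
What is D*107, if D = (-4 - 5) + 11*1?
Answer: 214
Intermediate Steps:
D = 2 (D = -9 + 11 = 2)
D*107 = 2*107 = 214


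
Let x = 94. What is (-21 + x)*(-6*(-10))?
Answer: 4380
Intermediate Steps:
(-21 + x)*(-6*(-10)) = (-21 + 94)*(-6*(-10)) = 73*60 = 4380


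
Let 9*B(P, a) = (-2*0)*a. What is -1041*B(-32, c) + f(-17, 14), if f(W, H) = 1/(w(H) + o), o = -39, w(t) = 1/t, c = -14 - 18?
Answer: -14/545 ≈ -0.025688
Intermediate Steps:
c = -32
B(P, a) = 0 (B(P, a) = ((-2*0)*a)/9 = (0*a)/9 = (⅑)*0 = 0)
f(W, H) = 1/(-39 + 1/H) (f(W, H) = 1/(1/H - 39) = 1/(-39 + 1/H))
-1041*B(-32, c) + f(-17, 14) = -1041*0 - 1*14/(-1 + 39*14) = 0 - 1*14/(-1 + 546) = 0 - 1*14/545 = 0 - 1*14*1/545 = 0 - 14/545 = -14/545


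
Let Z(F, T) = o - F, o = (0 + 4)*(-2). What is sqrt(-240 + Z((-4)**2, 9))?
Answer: 2*I*sqrt(66) ≈ 16.248*I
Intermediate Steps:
o = -8 (o = 4*(-2) = -8)
Z(F, T) = -8 - F
sqrt(-240 + Z((-4)**2, 9)) = sqrt(-240 + (-8 - 1*(-4)**2)) = sqrt(-240 + (-8 - 1*16)) = sqrt(-240 + (-8 - 16)) = sqrt(-240 - 24) = sqrt(-264) = 2*I*sqrt(66)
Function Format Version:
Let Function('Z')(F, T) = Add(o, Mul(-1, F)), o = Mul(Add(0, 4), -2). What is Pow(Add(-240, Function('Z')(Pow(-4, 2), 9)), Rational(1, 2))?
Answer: Mul(2, I, Pow(66, Rational(1, 2))) ≈ Mul(16.248, I)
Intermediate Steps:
o = -8 (o = Mul(4, -2) = -8)
Function('Z')(F, T) = Add(-8, Mul(-1, F))
Pow(Add(-240, Function('Z')(Pow(-4, 2), 9)), Rational(1, 2)) = Pow(Add(-240, Add(-8, Mul(-1, Pow(-4, 2)))), Rational(1, 2)) = Pow(Add(-240, Add(-8, Mul(-1, 16))), Rational(1, 2)) = Pow(Add(-240, Add(-8, -16)), Rational(1, 2)) = Pow(Add(-240, -24), Rational(1, 2)) = Pow(-264, Rational(1, 2)) = Mul(2, I, Pow(66, Rational(1, 2)))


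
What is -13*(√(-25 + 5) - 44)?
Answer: 572 - 26*I*√5 ≈ 572.0 - 58.138*I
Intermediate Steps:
-13*(√(-25 + 5) - 44) = -13*(√(-20) - 44) = -13*(2*I*√5 - 44) = -13*(-44 + 2*I*√5) = 572 - 26*I*√5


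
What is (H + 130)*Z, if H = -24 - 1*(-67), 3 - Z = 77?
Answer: -12802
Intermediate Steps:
Z = -74 (Z = 3 - 1*77 = 3 - 77 = -74)
H = 43 (H = -24 + 67 = 43)
(H + 130)*Z = (43 + 130)*(-74) = 173*(-74) = -12802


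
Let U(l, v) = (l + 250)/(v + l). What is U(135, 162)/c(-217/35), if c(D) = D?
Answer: -175/837 ≈ -0.20908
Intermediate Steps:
U(l, v) = (250 + l)/(l + v)
U(135, 162)/c(-217/35) = ((250 + 135)/(135 + 162))/((-217/35)) = (385/297)/((-217*1/35)) = ((1/297)*385)/(-31/5) = (35/27)*(-5/31) = -175/837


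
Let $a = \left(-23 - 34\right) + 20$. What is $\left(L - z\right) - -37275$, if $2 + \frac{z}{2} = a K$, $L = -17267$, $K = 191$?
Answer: $34146$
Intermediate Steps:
$a = -37$ ($a = -57 + 20 = -37$)
$z = -14138$ ($z = -4 + 2 \left(\left(-37\right) 191\right) = -4 + 2 \left(-7067\right) = -4 - 14134 = -14138$)
$\left(L - z\right) - -37275 = \left(-17267 - -14138\right) - -37275 = \left(-17267 + 14138\right) + 37275 = -3129 + 37275 = 34146$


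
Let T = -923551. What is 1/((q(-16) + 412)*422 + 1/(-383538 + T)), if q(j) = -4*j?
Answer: 1307089/262557581607 ≈ 4.9783e-6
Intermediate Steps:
1/((q(-16) + 412)*422 + 1/(-383538 + T)) = 1/((-4*(-16) + 412)*422 + 1/(-383538 - 923551)) = 1/((64 + 412)*422 + 1/(-1307089)) = 1/(476*422 - 1/1307089) = 1/(200872 - 1/1307089) = 1/(262557581607/1307089) = 1307089/262557581607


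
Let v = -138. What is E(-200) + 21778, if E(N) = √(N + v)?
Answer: 21778 + 13*I*√2 ≈ 21778.0 + 18.385*I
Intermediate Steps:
E(N) = √(-138 + N) (E(N) = √(N - 138) = √(-138 + N))
E(-200) + 21778 = √(-138 - 200) + 21778 = √(-338) + 21778 = 13*I*√2 + 21778 = 21778 + 13*I*√2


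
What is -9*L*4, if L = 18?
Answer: -648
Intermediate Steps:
-9*L*4 = -9*18*4 = -162*4 = -648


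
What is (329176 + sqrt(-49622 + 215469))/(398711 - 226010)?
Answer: 329176/172701 + sqrt(165847)/172701 ≈ 1.9084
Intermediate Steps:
(329176 + sqrt(-49622 + 215469))/(398711 - 226010) = (329176 + sqrt(165847))/172701 = (329176 + sqrt(165847))*(1/172701) = 329176/172701 + sqrt(165847)/172701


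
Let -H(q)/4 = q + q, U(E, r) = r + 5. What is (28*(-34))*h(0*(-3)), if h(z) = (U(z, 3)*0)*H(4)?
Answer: 0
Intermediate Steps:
U(E, r) = 5 + r
H(q) = -8*q (H(q) = -4*(q + q) = -8*q)
h(z) = 0 (h(z) = ((5 + 3)*0)*(-8*4) = (8*0)*(-32) = 0*(-32) = 0)
(28*(-34))*h(0*(-3)) = (28*(-34))*0 = -952*0 = 0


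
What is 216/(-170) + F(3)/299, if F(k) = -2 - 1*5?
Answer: -32887/25415 ≈ -1.2940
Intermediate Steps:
F(k) = -7 (F(k) = -2 - 5 = -7)
216/(-170) + F(3)/299 = 216/(-170) - 7/299 = 216*(-1/170) - 7*1/299 = -108/85 - 7/299 = -32887/25415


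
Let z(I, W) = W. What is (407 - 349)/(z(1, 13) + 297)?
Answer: 29/155 ≈ 0.18710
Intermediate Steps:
(407 - 349)/(z(1, 13) + 297) = (407 - 349)/(13 + 297) = 58/310 = 58*(1/310) = 29/155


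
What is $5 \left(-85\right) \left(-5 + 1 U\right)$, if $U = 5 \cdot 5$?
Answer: $-8500$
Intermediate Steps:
$U = 25$
$5 \left(-85\right) \left(-5 + 1 U\right) = 5 \left(-85\right) \left(-5 + 1 \cdot 25\right) = - 425 \left(-5 + 25\right) = \left(-425\right) 20 = -8500$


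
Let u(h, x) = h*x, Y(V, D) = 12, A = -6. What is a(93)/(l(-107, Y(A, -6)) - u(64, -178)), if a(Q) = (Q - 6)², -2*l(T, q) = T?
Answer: 15138/22891 ≈ 0.66131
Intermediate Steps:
l(T, q) = -T/2
a(Q) = (-6 + Q)²
a(93)/(l(-107, Y(A, -6)) - u(64, -178)) = (-6 + 93)²/(-½*(-107) - 64*(-178)) = 87²/(107/2 - 1*(-11392)) = 7569/(107/2 + 11392) = 7569/(22891/2) = 7569*(2/22891) = 15138/22891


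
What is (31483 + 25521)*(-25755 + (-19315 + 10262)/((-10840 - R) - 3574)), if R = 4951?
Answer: -28429976700088/19365 ≈ -1.4681e+9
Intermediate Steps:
(31483 + 25521)*(-25755 + (-19315 + 10262)/((-10840 - R) - 3574)) = (31483 + 25521)*(-25755 + (-19315 + 10262)/((-10840 - 1*4951) - 3574)) = 57004*(-25755 - 9053/((-10840 - 4951) - 3574)) = 57004*(-25755 - 9053/(-15791 - 3574)) = 57004*(-25755 - 9053/(-19365)) = 57004*(-25755 - 9053*(-1/19365)) = 57004*(-25755 + 9053/19365) = 57004*(-498736522/19365) = -28429976700088/19365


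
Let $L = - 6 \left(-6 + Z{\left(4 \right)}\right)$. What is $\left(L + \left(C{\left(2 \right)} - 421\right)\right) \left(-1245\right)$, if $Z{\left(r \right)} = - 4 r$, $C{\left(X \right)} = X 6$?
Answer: $344865$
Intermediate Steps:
$C{\left(X \right)} = 6 X$
$L = 132$ ($L = - 6 \left(-6 - 16\right) = \left(-6\right) \left(-22\right) = 132$)
$\left(L + \left(C{\left(2 \right)} - 421\right)\right) \left(-1245\right) = \left(132 + \left(6 \cdot 2 - 421\right)\right) \left(-1245\right) = \left(132 + \left(12 - 421\right)\right) \left(-1245\right) = \left(132 - 409\right) \left(-1245\right) = \left(-277\right) \left(-1245\right) = 344865$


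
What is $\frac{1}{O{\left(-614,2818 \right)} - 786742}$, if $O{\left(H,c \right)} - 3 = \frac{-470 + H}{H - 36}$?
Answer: $- \frac{325}{255689633} \approx -1.2711 \cdot 10^{-6}$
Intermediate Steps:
$O{\left(H,c \right)} = 3 + \frac{-470 + H}{-36 + H}$ ($O{\left(H,c \right)} = 3 + \frac{-470 + H}{H - 36} = 3 + \frac{-470 + H}{-36 + H}$)
$\frac{1}{O{\left(-614,2818 \right)} - 786742} = \frac{1}{\frac{2 \left(-289 + 2 \left(-614\right)\right)}{-36 - 614} - 786742} = \frac{1}{\frac{2 \left(-289 - 1228\right)}{-650} - 786742} = \frac{1}{2 \left(- \frac{1}{650}\right) \left(-1517\right) - 786742} = \frac{1}{\frac{1517}{325} - 786742} = \frac{1}{- \frac{255689633}{325}} = - \frac{325}{255689633}$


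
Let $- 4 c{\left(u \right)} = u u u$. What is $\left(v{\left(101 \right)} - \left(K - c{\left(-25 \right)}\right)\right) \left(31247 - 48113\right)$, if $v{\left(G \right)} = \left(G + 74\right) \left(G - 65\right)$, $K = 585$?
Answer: $- \frac{324544005}{2} \approx -1.6227 \cdot 10^{8}$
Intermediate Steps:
$c{\left(u \right)} = - \frac{u^{3}}{4}$ ($c{\left(u \right)} = - \frac{u u u}{4} = - \frac{u^{2} u}{4} = - \frac{u^{3}}{4}$)
$v{\left(G \right)} = \left(-65 + G\right) \left(74 + G\right)$ ($v{\left(G \right)} = \left(74 + G\right) \left(-65 + G\right) = \left(-65 + G\right) \left(74 + G\right)$)
$\left(v{\left(101 \right)} - \left(K - c{\left(-25 \right)}\right)\right) \left(31247 - 48113\right) = \left(\left(-4810 + 101^{2} + 9 \cdot 101\right) - \left(585 + \frac{\left(-25\right)^{3}}{4}\right)\right) \left(31247 - 48113\right) = \left(\left(-4810 + 10201 + 909\right) - - \frac{13285}{4}\right) \left(-16866\right) = \left(6300 + \left(\frac{15625}{4} - 585\right)\right) \left(-16866\right) = \left(6300 + \frac{13285}{4}\right) \left(-16866\right) = \frac{38485}{4} \left(-16866\right) = - \frac{324544005}{2}$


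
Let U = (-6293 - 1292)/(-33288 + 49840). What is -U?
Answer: 7585/16552 ≈ 0.45825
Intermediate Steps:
U = -7585/16552 ≈ -0.45825
-U = -1*(-7585/16552) = 7585/16552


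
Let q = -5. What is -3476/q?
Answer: 3476/5 ≈ 695.20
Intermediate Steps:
-3476/q = -3476/(-5) = -3476*(-1)/5 = -1738*(-2/5) = 3476/5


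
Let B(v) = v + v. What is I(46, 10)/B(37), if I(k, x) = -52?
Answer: -26/37 ≈ -0.70270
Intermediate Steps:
B(v) = 2*v
I(46, 10)/B(37) = -52/(2*37) = -52/74 = -52*1/74 = -26/37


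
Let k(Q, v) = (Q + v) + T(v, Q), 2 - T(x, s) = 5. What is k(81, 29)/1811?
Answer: 107/1811 ≈ 0.059083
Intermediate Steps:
T(x, s) = -3 (T(x, s) = 2 - 1*5 = 2 - 5 = -3)
k(Q, v) = -3 + Q + v (k(Q, v) = (Q + v) - 3 = -3 + Q + v)
k(81, 29)/1811 = (-3 + 81 + 29)/1811 = 107*(1/1811) = 107/1811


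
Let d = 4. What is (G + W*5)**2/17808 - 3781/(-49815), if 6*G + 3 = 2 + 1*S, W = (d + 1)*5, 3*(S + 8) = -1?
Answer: 30608869/32855760 ≈ 0.93161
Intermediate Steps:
S = -25/3 (S = -8 + (1/3)*(-1) = -8 - 1/3 = -25/3 ≈ -8.3333)
W = 25 (W = (4 + 1)*5 = 5*5 = 25)
G = -14/9 (G = -1/2 + (2 + 1*(-25/3))/6 = -1/2 + (2 - 25/3)/6 = -1/2 + (1/6)*(-19/3) = -1/2 - 19/18 = -14/9 ≈ -1.5556)
(G + W*5)**2/17808 - 3781/(-49815) = (-14/9 + 25*5)**2/17808 - 3781/(-49815) = (-14/9 + 125)**2*(1/17808) - 3781*(-1/49815) = (1111/9)**2*(1/17808) + 3781/49815 = (1234321/81)*(1/17808) + 3781/49815 = 1234321/1442448 + 3781/49815 = 30608869/32855760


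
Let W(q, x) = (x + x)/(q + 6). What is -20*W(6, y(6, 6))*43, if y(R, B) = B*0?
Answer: 0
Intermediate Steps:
y(R, B) = 0
W(q, x) = 2*x/(6 + q) (W(q, x) = (2*x)/(6 + q) = 2*x/(6 + q))
-20*W(6, y(6, 6))*43 = -40*0/(6 + 6)*43 = -40*0/12*43 = -20*0*43 = 0*43 = 0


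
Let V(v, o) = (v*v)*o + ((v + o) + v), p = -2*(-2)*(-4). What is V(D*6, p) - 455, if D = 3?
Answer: -5619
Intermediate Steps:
p = -16 (p = 4*(-4) = -16)
V(v, o) = o + 2*v + o*v² (V(v, o) = v²*o + ((o + v) + v) = o*v² + (o + 2*v) = o + 2*v + o*v²)
V(D*6, p) - 455 = (-16 + 2*(3*6) - 16*(3*6)²) - 455 = (-16 + 2*18 - 16*18²) - 455 = (-16 + 36 - 16*324) - 455 = (-16 + 36 - 5184) - 455 = -5164 - 455 = -5619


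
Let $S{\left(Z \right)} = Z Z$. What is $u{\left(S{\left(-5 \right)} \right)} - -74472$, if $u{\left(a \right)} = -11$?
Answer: $74461$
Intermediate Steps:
$S{\left(Z \right)} = Z^{2}$
$u{\left(S{\left(-5 \right)} \right)} - -74472 = -11 - -74472 = -11 + 74472 = 74461$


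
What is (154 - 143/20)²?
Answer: 8625969/400 ≈ 21565.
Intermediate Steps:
(154 - 143/20)² = (2937/20)² = 8625969/400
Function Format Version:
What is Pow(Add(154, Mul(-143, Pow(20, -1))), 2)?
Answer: Rational(8625969, 400) ≈ 21565.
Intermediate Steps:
Pow(Add(154, Mul(-143, Pow(20, -1))), 2) = Pow(Add(154, Mul(-143, Rational(1, 20))), 2) = Pow(Add(154, Rational(-143, 20)), 2) = Pow(Rational(2937, 20), 2) = Rational(8625969, 400)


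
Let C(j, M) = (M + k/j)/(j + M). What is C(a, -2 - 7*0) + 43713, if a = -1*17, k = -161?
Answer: 14119172/323 ≈ 43713.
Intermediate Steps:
a = -17
C(j, M) = (M - 161/j)/(M + j) (C(j, M) = (M - 161/j)/(j + M) = (M - 161/j)/(M + j))
C(a, -2 - 7*0) + 43713 = (-161 + (-2 - 7*0)*(-17))/((-17)*((-2 - 7*0) - 17)) + 43713 = -(-161 + (-2 + 0)*(-17))/(17*((-2 + 0) - 17)) + 43713 = -(-161 - 2*(-17))/(17*(-2 - 17)) + 43713 = -1/17*(-161 + 34)/(-19) + 43713 = -1/17*(-1/19)*(-127) + 43713 = -127/323 + 43713 = 14119172/323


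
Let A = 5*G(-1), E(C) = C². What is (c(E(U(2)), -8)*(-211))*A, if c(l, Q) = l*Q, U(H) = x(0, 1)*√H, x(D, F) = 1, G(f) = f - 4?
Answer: -84400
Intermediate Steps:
G(f) = -4 + f
U(H) = √H (U(H) = 1*√H = √H)
c(l, Q) = Q*l
A = -25 (A = 5*(-4 - 1) = 5*(-5) = -25)
(c(E(U(2)), -8)*(-211))*A = (-8*(√2)²*(-211))*(-25) = (-8*2*(-211))*(-25) = -16*(-211)*(-25) = 3376*(-25) = -84400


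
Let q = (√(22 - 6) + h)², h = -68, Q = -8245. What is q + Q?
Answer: -4149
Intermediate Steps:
q = 4096 (q = (√(22 - 6) - 68)² = (√16 - 68)² = (4 - 68)² = (-64)² = 4096)
q + Q = 4096 - 8245 = -4149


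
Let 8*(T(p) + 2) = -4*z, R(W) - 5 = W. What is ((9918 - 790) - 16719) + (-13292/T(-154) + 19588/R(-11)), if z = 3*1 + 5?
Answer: -25921/3 ≈ -8640.3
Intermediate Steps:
R(W) = 5 + W
z = 8 (z = 3 + 5 = 8)
T(p) = -6 (T(p) = -2 + (-4*8)/8 = -2 + (⅛)*(-32) = -2 - 4 = -6)
((9918 - 790) - 16719) + (-13292/T(-154) + 19588/R(-11)) = ((9918 - 790) - 16719) + (-13292/(-6) + 19588/(5 - 11)) = (9128 - 16719) + (-13292*(-⅙) + 19588/(-6)) = -7591 + (6646/3 + 19588*(-⅙)) = -7591 + (6646/3 - 9794/3) = -7591 - 3148/3 = -25921/3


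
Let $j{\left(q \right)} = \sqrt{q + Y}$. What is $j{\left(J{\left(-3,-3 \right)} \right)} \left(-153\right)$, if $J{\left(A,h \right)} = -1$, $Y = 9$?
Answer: $- 306 \sqrt{2} \approx -432.75$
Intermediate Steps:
$j{\left(q \right)} = \sqrt{9 + q}$ ($j{\left(q \right)} = \sqrt{q + 9} = \sqrt{9 + q}$)
$j{\left(J{\left(-3,-3 \right)} \right)} \left(-153\right) = \sqrt{9 - 1} \left(-153\right) = \sqrt{8} \left(-153\right) = 2 \sqrt{2} \left(-153\right) = - 306 \sqrt{2}$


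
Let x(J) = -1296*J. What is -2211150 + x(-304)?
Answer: -1817166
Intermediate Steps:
-2211150 + x(-304) = -2211150 - 1296*(-304) = -2211150 + 393984 = -1817166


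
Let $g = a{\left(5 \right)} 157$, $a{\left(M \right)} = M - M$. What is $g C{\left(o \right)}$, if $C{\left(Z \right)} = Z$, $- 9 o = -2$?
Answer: $0$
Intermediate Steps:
$o = \frac{2}{9}$ ($o = \left(- \frac{1}{9}\right) \left(-2\right) = \frac{2}{9} \approx 0.22222$)
$a{\left(M \right)} = 0$
$g = 0$ ($g = 0 \cdot 157 = 0$)
$g C{\left(o \right)} = 0 \cdot \frac{2}{9} = 0$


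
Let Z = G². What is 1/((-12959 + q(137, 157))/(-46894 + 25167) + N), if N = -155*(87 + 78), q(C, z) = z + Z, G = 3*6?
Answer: -21727/555655547 ≈ -3.9102e-5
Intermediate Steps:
G = 18
Z = 324 (Z = 18² = 324)
q(C, z) = 324 + z (q(C, z) = z + 324 = 324 + z)
N = -25575 (N = -155*165 = -25575)
1/((-12959 + q(137, 157))/(-46894 + 25167) + N) = 1/((-12959 + (324 + 157))/(-46894 + 25167) - 25575) = 1/((-12959 + 481)/(-21727) - 25575) = 1/(-12478*(-1/21727) - 25575) = 1/(12478/21727 - 25575) = 1/(-555655547/21727) = -21727/555655547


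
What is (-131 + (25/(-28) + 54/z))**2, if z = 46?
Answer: 7086777489/414736 ≈ 17087.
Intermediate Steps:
(-131 + (25/(-28) + 54/z))**2 = (-131 + (25/(-28) + 54/46))**2 = (-131 + (25*(-1/28) + 54*(1/46)))**2 = (-131 + (-25/28 + 27/23))**2 = (-131 + 181/644)**2 = (-84183/644)**2 = 7086777489/414736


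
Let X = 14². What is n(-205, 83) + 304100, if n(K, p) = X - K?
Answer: 304501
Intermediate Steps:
X = 196
n(K, p) = 196 - K
n(-205, 83) + 304100 = (196 - 1*(-205)) + 304100 = (196 + 205) + 304100 = 401 + 304100 = 304501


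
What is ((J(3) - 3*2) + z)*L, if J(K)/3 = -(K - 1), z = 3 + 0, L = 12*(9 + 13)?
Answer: -2376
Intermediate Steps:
L = 264 (L = 12*22 = 264)
z = 3
J(K) = 3 - 3*K (J(K) = 3*(-(K - 1)) = 3*(-(-1 + K)) = 3*(1 - K) = 3 - 3*K)
((J(3) - 3*2) + z)*L = (((3 - 3*3) - 3*2) + 3)*264 = (((3 - 9) - 6) + 3)*264 = ((-6 - 6) + 3)*264 = (-12 + 3)*264 = -9*264 = -2376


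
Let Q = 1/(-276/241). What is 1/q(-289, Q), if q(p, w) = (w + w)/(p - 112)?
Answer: 55338/241 ≈ 229.62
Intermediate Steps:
Q = -241/276 (Q = 1/(-276*1/241) = 1/(-276/241) = -241/276 ≈ -0.87319)
q(p, w) = 2*w/(-112 + p) (q(p, w) = (2*w)/(-112 + p) = 2*w/(-112 + p))
1/q(-289, Q) = 1/(2*(-241/276)/(-112 - 289)) = 1/(2*(-241/276)/(-401)) = 1/(2*(-241/276)*(-1/401)) = 1/(241/55338) = 55338/241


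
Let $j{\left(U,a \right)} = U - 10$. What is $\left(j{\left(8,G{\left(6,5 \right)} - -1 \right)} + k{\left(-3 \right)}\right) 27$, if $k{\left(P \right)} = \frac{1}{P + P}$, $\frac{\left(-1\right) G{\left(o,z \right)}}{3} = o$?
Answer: $- \frac{117}{2} \approx -58.5$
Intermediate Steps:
$G{\left(o,z \right)} = - 3 o$
$k{\left(P \right)} = \frac{1}{2 P}$
$j{\left(U,a \right)} = -10 + U$
$\left(j{\left(8,G{\left(6,5 \right)} - -1 \right)} + k{\left(-3 \right)}\right) 27 = \left(\left(-10 + 8\right) + \frac{1}{2 \left(-3\right)}\right) 27 = \left(-2 + \frac{1}{2} \left(- \frac{1}{3}\right)\right) 27 = \left(-2 - \frac{1}{6}\right) 27 = \left(- \frac{13}{6}\right) 27 = - \frac{117}{2}$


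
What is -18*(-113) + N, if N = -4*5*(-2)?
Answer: 2074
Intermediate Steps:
N = 40 (N = -20*(-2) = 40)
-18*(-113) + N = -18*(-113) + 40 = 2034 + 40 = 2074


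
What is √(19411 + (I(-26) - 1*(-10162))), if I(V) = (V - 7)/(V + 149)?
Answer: √49711762/41 ≈ 171.97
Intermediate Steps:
I(V) = (-7 + V)/(149 + V)
√(19411 + (I(-26) - 1*(-10162))) = √(19411 + ((-7 - 26)/(149 - 26) - 1*(-10162))) = √(19411 + (-33/123 + 10162)) = √(19411 + ((1/123)*(-33) + 10162)) = √(19411 + (-11/41 + 10162)) = √(19411 + 416631/41) = √(1212482/41) = √49711762/41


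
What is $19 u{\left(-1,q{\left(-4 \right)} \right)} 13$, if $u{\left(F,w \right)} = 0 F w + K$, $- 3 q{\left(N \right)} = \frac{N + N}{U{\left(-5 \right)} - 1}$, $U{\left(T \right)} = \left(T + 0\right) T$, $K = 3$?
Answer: $741$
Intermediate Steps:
$U{\left(T \right)} = T^{2}$ ($U{\left(T \right)} = T T = T^{2}$)
$q{\left(N \right)} = - \frac{N}{36}$ ($q{\left(N \right)} = - \frac{\left(N + N\right) \frac{1}{\left(-5\right)^{2} - 1}}{3} = - \frac{2 N \frac{1}{25 - 1}}{3} = - \frac{2 N \frac{1}{24}}{3} = - \frac{\frac{1}{12} N}{3} = - \frac{N}{36}$)
$u{\left(F,w \right)} = 3$ ($u{\left(F,w \right)} = 0 F w + 3 = 0 w + 3 = 0 + 3 = 3$)
$19 u{\left(-1,q{\left(-4 \right)} \right)} 13 = 19 \cdot 3 \cdot 13 = 57 \cdot 13 = 741$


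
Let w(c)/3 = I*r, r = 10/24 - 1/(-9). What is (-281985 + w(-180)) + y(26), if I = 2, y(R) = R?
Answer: -1691735/6 ≈ -2.8196e+5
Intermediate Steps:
r = 19/36 (r = 10*(1/24) - 1*(-⅑) = 5/12 + ⅑ = 19/36 ≈ 0.52778)
w(c) = 19/6 (w(c) = 3*(2*(19/36)) = 3*(19/18) = 19/6)
(-281985 + w(-180)) + y(26) = (-281985 + 19/6) + 26 = -1691891/6 + 26 = -1691735/6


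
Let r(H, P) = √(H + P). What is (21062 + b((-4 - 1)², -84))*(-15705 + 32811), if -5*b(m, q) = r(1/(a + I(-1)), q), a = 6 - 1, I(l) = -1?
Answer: 360286572 - 8553*I*√335/5 ≈ 3.6029e+8 - 31309.0*I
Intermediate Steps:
a = 5
b(m, q) = -√(¼ + q)/5 (b(m, q) = -√(1/(5 - 1) + q)/5 = -√(1/4 + q)/5 = -√(¼ + q)/5)
(21062 + b((-4 - 1)², -84))*(-15705 + 32811) = (21062 - √(1 + 4*(-84))/10)*(-15705 + 32811) = (21062 - √(1 - 336)/10)*17106 = (21062 - I*√335/10)*17106 = 360286572 - 8553*I*√335/5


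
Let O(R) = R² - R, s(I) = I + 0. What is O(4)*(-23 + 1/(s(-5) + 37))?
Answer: -2205/8 ≈ -275.63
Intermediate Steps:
s(I) = I
O(4)*(-23 + 1/(s(-5) + 37)) = (4*(-1 + 4))*(-23 + 1/(-5 + 37)) = (4*3)*(-23 + 1/32) = 12*(-23 + 1/32) = 12*(-735/32) = -2205/8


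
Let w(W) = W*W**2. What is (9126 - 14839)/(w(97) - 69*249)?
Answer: -5713/895492 ≈ -0.0063797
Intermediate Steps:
w(W) = W**3
(9126 - 14839)/(w(97) - 69*249) = (9126 - 14839)/(97**3 - 69*249) = -5713/(912673 - 17181) = -5713/895492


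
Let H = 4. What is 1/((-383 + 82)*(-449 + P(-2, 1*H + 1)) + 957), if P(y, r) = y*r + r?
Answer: 1/137611 ≈ 7.2669e-6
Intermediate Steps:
P(y, r) = r + r*y (P(y, r) = r*y + r = r + r*y)
1/((-383 + 82)*(-449 + P(-2, 1*H + 1)) + 957) = 1/((-383 + 82)*(-449 + (1*4 + 1)*(1 - 2)) + 957) = 1/(-301*(-449 + (4 + 1)*(-1)) + 957) = 1/(-301*(-449 + 5*(-1)) + 957) = 1/(-301*(-449 - 5) + 957) = 1/(-301*(-454) + 957) = 1/(136654 + 957) = 1/137611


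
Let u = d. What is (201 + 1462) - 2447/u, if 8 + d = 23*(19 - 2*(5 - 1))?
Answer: 404988/245 ≈ 1653.0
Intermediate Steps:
d = 245 (d = -8 + 23*(19 - 2*(5 - 1)) = -8 + 23*(19 - 2*4) = -8 + 23*(19 - 8) = -8 + 23*11 = -8 + 253 = 245)
u = 245
(201 + 1462) - 2447/u = (201 + 1462) - 2447/245 = 1663 - 2447*1/245 = 1663 - 2447/245 = 404988/245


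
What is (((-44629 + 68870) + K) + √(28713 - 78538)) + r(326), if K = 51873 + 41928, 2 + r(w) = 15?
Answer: 118055 + 5*I*√1993 ≈ 1.1806e+5 + 223.22*I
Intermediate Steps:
r(w) = 13 (r(w) = -2 + 15 = 13)
K = 93801
(((-44629 + 68870) + K) + √(28713 - 78538)) + r(326) = (((-44629 + 68870) + 93801) + √(28713 - 78538)) + 13 = ((24241 + 93801) + √(-49825)) + 13 = (118042 + 5*I*√1993) + 13 = 118055 + 5*I*√1993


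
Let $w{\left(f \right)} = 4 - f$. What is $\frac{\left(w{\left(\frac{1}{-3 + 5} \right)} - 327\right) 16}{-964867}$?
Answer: $\frac{5176}{964867} \approx 0.0053645$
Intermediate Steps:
$\frac{\left(w{\left(\frac{1}{-3 + 5} \right)} - 327\right) 16}{-964867} = \frac{\left(\left(4 - \frac{1}{-3 + 5}\right) - 327\right) 16}{-964867} = \left(\left(4 - \frac{1}{2}\right) - 327\right) 16 \left(- \frac{1}{964867}\right) = \left(\frac{7}{2} - 327\right) 16 \left(- \frac{1}{964867}\right) = \left(- \frac{647}{2}\right) 16 \left(- \frac{1}{964867}\right) = \left(-5176\right) \left(- \frac{1}{964867}\right) = \frac{5176}{964867}$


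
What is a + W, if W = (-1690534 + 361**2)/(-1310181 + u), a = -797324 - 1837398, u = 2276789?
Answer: -2546744923189/966608 ≈ -2.6347e+6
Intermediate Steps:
a = -2634722
W = -1560213/966608 (W = (-1690534 + 361**2)/(-1310181 + 2276789) = (-1690534 + 130321)/966608 = -1560213*1/966608 = -1560213/966608 ≈ -1.6141)
a + W = -2634722 - 1560213/966608 = -2546744923189/966608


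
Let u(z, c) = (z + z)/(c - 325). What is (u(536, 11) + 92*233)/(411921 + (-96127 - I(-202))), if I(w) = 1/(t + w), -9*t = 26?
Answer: 6204905104/91424890765 ≈ 0.067869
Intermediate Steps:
t = -26/9 (t = -⅑*26 = -26/9 ≈ -2.8889)
u(z, c) = 2*z/(-325 + c) (u(z, c) = (2*z)/(-325 + c) = 2*z/(-325 + c))
I(w) = 1/(-26/9 + w)
(u(536, 11) + 92*233)/(411921 + (-96127 - I(-202))) = (2*536/(-325 + 11) + 92*233)/(411921 + (-96127 - 9/(-26 + 9*(-202)))) = (2*536/(-314) + 21436)/(411921 + (-96127 - 9/(-26 - 1818))) = (2*536*(-1/314) + 21436)/(411921 + (-96127 - 9/(-1844))) = (-536/157 + 21436)/(411921 + (-96127 - 9*(-1)/1844)) = 3364916/(157*(411921 + (-96127 - 1*(-9/1844)))) = 3364916/(157*(411921 + (-96127 + 9/1844))) = 3364916/(157*(411921 - 177258179/1844)) = 3364916/(157*(582324145/1844)) = (3364916/157)*(1844/582324145) = 6204905104/91424890765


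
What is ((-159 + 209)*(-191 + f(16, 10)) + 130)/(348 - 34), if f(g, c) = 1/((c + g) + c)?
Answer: -169535/5652 ≈ -29.996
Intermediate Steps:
f(g, c) = 1/(g + 2*c)
((-159 + 209)*(-191 + f(16, 10)) + 130)/(348 - 34) = ((-159 + 209)*(-191 + 1/(16 + 2*10)) + 130)/(348 - 34) = (50*(-191 + 1/(16 + 20)) + 130)/314 = (50*(-191 + 1/36) + 130)*(1/314) = (50*(-6875/36) + 130)*(1/314) = (-171875/18 + 130)*(1/314) = -169535/18*1/314 = -169535/5652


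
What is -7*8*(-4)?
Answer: 224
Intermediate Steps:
-7*8*(-4) = -56*(-4) = 224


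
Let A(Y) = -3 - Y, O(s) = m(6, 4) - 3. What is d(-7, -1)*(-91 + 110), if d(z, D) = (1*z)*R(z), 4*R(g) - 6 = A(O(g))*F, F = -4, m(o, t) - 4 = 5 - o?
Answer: -1197/2 ≈ -598.50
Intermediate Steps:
m(o, t) = 9 - o (m(o, t) = 4 + (5 - o) = 9 - o)
O(s) = 0 (O(s) = (9 - 1*6) - 3 = (9 - 6) - 3 = 3 - 3 = 0)
R(g) = 9/2 (R(g) = 3/2 + ((-3 - 1*0)*(-4))/4 = 3/2 + ((-3 + 0)*(-4))/4 = 3/2 + (-3*(-4))/4 = 3/2 + (1/4)*12 = 3/2 + 3 = 9/2)
d(z, D) = 9*z/2 (d(z, D) = (1*z)*(9/2) = z*(9/2) = 9*z/2)
d(-7, -1)*(-91 + 110) = ((9/2)*(-7))*(-91 + 110) = -63/2*19 = -1197/2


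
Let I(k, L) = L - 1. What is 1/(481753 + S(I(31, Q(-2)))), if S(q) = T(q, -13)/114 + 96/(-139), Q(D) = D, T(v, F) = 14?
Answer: 7923/3816924520 ≈ 2.0758e-6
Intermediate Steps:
I(k, L) = -1 + L
S(q) = -4499/7923 (S(q) = 14/114 + 96/(-139) = 14*(1/114) + 96*(-1/139) = 7/57 - 96/139 = -4499/7923)
1/(481753 + S(I(31, Q(-2)))) = 1/(481753 - 4499/7923) = 1/(3816924520/7923) = 7923/3816924520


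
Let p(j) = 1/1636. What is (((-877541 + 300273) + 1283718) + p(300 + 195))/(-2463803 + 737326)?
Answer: -1155752201/2824516372 ≈ -0.40919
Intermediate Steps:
p(j) = 1/1636
(((-877541 + 300273) + 1283718) + p(300 + 195))/(-2463803 + 737326) = (((-877541 + 300273) + 1283718) + 1/1636)/(-2463803 + 737326) = ((-577268 + 1283718) + 1/1636)/(-1726477) = (706450 + 1/1636)*(-1/1726477) = (1155752201/1636)*(-1/1726477) = -1155752201/2824516372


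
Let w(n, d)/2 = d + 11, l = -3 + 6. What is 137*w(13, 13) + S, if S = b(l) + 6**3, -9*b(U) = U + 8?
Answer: 61117/9 ≈ 6790.8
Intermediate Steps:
l = 3
w(n, d) = 22 + 2*d (w(n, d) = 2*(d + 11) = 2*(11 + d) = 22 + 2*d)
b(U) = -8/9 - U/9 (b(U) = -(U + 8)/9 = -(8 + U)/9 = -8/9 - U/9)
S = 1933/9 (S = (-8/9 - 1/9*3) + 6**3 = (-8/9 - 1/3) + 216 = -11/9 + 216 = 1933/9 ≈ 214.78)
137*w(13, 13) + S = 137*(22 + 2*13) + 1933/9 = 137*(22 + 26) + 1933/9 = 137*48 + 1933/9 = 6576 + 1933/9 = 61117/9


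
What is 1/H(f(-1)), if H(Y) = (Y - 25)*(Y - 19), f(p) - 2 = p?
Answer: 1/432 ≈ 0.0023148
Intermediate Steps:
f(p) = 2 + p
H(Y) = (-25 + Y)*(-19 + Y)
1/H(f(-1)) = 1/(475 + (2 - 1)² - 44*(2 - 1)) = 1/(475 + 1² - 44*1) = 1/(475 + 1 - 44) = 1/432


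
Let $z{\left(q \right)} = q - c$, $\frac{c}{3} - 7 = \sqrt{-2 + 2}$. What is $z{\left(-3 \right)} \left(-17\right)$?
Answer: $408$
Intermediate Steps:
$c = 21$ ($c = 21 + 3 \sqrt{-2 + 2} = 21 + 3 \sqrt{0} = 21 + 3 \cdot 0 = 21 + 0 = 21$)
$z{\left(q \right)} = -21 + q$ ($z{\left(q \right)} = q - 21 = -21 + q$)
$z{\left(-3 \right)} \left(-17\right) = \left(-21 - 3\right) \left(-17\right) = \left(-24\right) \left(-17\right) = 408$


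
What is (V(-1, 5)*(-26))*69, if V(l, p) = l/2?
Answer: 897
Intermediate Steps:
V(l, p) = l/2 (V(l, p) = l*(½) = l/2)
(V(-1, 5)*(-26))*69 = (((½)*(-1))*(-26))*69 = -½*(-26)*69 = 13*69 = 897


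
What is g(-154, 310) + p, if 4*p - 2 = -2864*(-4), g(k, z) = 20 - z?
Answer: 5149/2 ≈ 2574.5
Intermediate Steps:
p = 5729/2 (p = 1/2 + (-2864*(-4))/4 = 1/2 + (1/4)*11456 = 1/2 + 2864 = 5729/2 ≈ 2864.5)
g(-154, 310) + p = (20 - 1*310) + 5729/2 = (20 - 310) + 5729/2 = -290 + 5729/2 = 5149/2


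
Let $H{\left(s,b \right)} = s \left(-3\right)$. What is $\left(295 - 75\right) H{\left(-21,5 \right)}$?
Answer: $13860$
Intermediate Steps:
$H{\left(s,b \right)} = - 3 s$
$\left(295 - 75\right) H{\left(-21,5 \right)} = \left(295 - 75\right) \left(\left(-3\right) \left(-21\right)\right) = 220 \cdot 63 = 13860$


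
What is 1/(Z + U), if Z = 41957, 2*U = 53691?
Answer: 2/137605 ≈ 1.4534e-5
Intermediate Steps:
U = 53691/2 (U = (½)*53691 = 53691/2 ≈ 26846.)
1/(Z + U) = 1/(41957 + 53691/2) = 1/(137605/2) = 2/137605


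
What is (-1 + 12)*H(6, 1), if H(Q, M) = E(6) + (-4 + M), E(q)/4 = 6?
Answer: 231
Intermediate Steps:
E(q) = 24 (E(q) = 4*6 = 24)
H(Q, M) = 20 + M (H(Q, M) = 24 + (-4 + M) = 20 + M)
(-1 + 12)*H(6, 1) = (-1 + 12)*(20 + 1) = 11*21 = 231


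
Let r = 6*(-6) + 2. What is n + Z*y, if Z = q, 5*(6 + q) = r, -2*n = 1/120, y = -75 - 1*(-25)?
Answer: 153599/240 ≈ 640.00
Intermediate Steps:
y = -50 (y = -75 + 25 = -50)
r = -34 (r = -36 + 2 = -34)
n = -1/240 (n = -1/2/120 = -1/2*1/120 = -1/240 ≈ -0.0041667)
q = -64/5 (q = -6 + (1/5)*(-34) = -6 - 34/5 = -64/5 ≈ -12.800)
Z = -64/5 ≈ -12.800
n + Z*y = -1/240 - 64/5*(-50) = -1/240 + 640 = 153599/240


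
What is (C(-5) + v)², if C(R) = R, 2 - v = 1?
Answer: 16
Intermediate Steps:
v = 1 (v = 2 - 1*1 = 2 - 1 = 1)
(C(-5) + v)² = (-5 + 1)² = (-4)² = 16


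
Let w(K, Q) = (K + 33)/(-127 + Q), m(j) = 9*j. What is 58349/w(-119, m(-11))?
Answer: 6593437/43 ≈ 1.5334e+5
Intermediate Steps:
w(K, Q) = (33 + K)/(-127 + Q)
58349/w(-119, m(-11)) = 58349/(((33 - 119)/(-127 + 9*(-11)))) = 58349/((-86/(-127 - 99))) = 58349/((-86/(-226))) = 58349/((-1/226*(-86))) = 58349/(43/113) = 58349*(113/43) = 6593437/43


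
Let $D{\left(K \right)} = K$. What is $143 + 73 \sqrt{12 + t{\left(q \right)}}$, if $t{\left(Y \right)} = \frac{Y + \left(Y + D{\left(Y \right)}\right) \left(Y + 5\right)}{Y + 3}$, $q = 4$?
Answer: $143 + \frac{292 \sqrt{70}}{7} \approx 492.01$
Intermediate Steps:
$t{\left(Y \right)} = \frac{Y + 2 Y \left(5 + Y\right)}{3 + Y}$ ($t{\left(Y \right)} = \frac{Y + \left(Y + Y\right) \left(Y + 5\right)}{Y + 3} = \frac{Y + 2 Y \left(5 + Y\right)}{3 + Y}$)
$143 + 73 \sqrt{12 + t{\left(q \right)}} = 143 + 73 \sqrt{12 + \frac{4 \left(11 + 2 \cdot 4\right)}{3 + 4}} = 143 + 73 \sqrt{12 + \frac{4 \left(11 + 8\right)}{7}} = 143 + 73 \sqrt{12 + 4 \cdot \frac{1}{7} \cdot 19} = 143 + 73 \sqrt{12 + \frac{76}{7}} = 143 + 73 \sqrt{\frac{160}{7}} = 143 + 73 \frac{4 \sqrt{70}}{7} = 143 + \frac{292 \sqrt{70}}{7}$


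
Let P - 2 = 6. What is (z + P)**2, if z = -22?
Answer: 196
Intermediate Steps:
P = 8 (P = 2 + 6 = 8)
(z + P)**2 = (-22 + 8)**2 = (-14)**2 = 196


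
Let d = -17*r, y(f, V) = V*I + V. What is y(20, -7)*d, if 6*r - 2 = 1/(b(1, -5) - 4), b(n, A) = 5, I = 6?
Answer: 833/2 ≈ 416.50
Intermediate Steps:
y(f, V) = 7*V (y(f, V) = V*6 + V = 6*V + V = 7*V)
r = ½ (r = ⅓ + 1/(6*(5 - 4)) = ⅓ + (⅙)/1 = ⅓ + (⅙)*1 = ⅓ + ⅙ = ½ ≈ 0.50000)
d = -17/2 (d = -17*½ = -17/2 ≈ -8.5000)
y(20, -7)*d = (7*(-7))*(-17/2) = -49*(-17/2) = 833/2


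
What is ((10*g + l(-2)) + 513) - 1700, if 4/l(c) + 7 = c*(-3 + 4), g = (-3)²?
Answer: -9877/9 ≈ -1097.4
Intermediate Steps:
g = 9
l(c) = 4/(-7 + c) (l(c) = 4/(-7 + c*(-3 + 4)) = 4/(-7 + c*1) = 4/(-7 + c))
((10*g + l(-2)) + 513) - 1700 = ((10*9 + 4/(-7 - 2)) + 513) - 1700 = ((90 + 4/(-9)) + 513) - 1700 = ((90 + 4*(-⅑)) + 513) - 1700 = ((90 - 4/9) + 513) - 1700 = (806/9 + 513) - 1700 = 5423/9 - 1700 = -9877/9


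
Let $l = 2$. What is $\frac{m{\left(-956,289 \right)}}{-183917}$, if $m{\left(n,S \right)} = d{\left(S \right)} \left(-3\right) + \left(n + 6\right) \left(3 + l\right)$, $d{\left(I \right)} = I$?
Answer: $\frac{5617}{183917} \approx 0.030541$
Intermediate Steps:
$m{\left(n,S \right)} = 30 - 3 S + 5 n$ ($m{\left(n,S \right)} = S \left(-3\right) + \left(n + 6\right) \left(3 + 2\right) = - 3 S + \left(6 + n\right) 5 = - 3 S + \left(30 + 5 n\right) = 30 - 3 S + 5 n$)
$\frac{m{\left(-956,289 \right)}}{-183917} = \frac{30 - 867 + 5 \left(-956\right)}{-183917} = \left(30 - 867 - 4780\right) \left(- \frac{1}{183917}\right) = \left(-5617\right) \left(- \frac{1}{183917}\right) = \frac{5617}{183917}$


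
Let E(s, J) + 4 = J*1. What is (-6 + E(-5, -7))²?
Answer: 289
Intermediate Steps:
E(s, J) = -4 + J (E(s, J) = -4 + J*1 = -4 + J)
(-6 + E(-5, -7))² = (-6 + (-4 - 7))² = (-6 - 11)² = (-17)² = 289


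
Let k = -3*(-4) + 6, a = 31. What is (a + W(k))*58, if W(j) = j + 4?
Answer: 3074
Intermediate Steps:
k = 18 (k = 12 + 6 = 18)
W(j) = 4 + j
(a + W(k))*58 = (31 + (4 + 18))*58 = (31 + 22)*58 = 53*58 = 3074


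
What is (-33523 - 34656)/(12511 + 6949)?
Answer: -68179/19460 ≈ -3.5035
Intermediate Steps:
(-33523 - 34656)/(12511 + 6949) = -68179/19460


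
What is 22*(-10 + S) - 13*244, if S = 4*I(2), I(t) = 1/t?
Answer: -3348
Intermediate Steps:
S = 2 (S = 4/2 = 4*(½) = 2)
22*(-10 + S) - 13*244 = 22*(-10 + 2) - 13*244 = 22*(-8) - 3172 = -176 - 3172 = -3348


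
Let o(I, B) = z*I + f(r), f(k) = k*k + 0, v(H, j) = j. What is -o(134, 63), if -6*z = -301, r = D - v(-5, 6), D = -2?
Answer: -20359/3 ≈ -6786.3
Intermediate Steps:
r = -8 (r = -2 - 1*6 = -2 - 6 = -8)
f(k) = k**2 (f(k) = k**2 + 0 = k**2)
z = 301/6 (z = -1/6*(-301) = 301/6 ≈ 50.167)
o(I, B) = 64 + 301*I/6 (o(I, B) = 301*I/6 + (-8)**2 = 301*I/6 + 64 = 64 + 301*I/6)
-o(134, 63) = -(64 + (301/6)*134) = -(64 + 20167/3) = -1*20359/3 = -20359/3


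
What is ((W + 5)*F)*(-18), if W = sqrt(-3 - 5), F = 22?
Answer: -1980 - 792*I*sqrt(2) ≈ -1980.0 - 1120.1*I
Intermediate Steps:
W = 2*I*sqrt(2) (W = sqrt(-8) = 2*I*sqrt(2) ≈ 2.8284*I)
((W + 5)*F)*(-18) = ((2*I*sqrt(2) + 5)*22)*(-18) = ((5 + 2*I*sqrt(2))*22)*(-18) = (110 + 44*I*sqrt(2))*(-18) = -1980 - 792*I*sqrt(2)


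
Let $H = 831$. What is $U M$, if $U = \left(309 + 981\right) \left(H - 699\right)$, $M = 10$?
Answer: $1702800$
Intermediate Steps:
$U = 170280$ ($U = \left(309 + 981\right) \left(831 - 699\right) = 1290 \cdot 132 = 170280$)
$U M = 170280 \cdot 10 = 1702800$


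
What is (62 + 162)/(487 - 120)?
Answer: 224/367 ≈ 0.61035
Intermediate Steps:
(62 + 162)/(487 - 120) = 224/367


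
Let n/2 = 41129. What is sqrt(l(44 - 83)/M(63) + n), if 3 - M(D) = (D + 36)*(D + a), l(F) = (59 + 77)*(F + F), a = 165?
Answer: sqrt(4655461625810)/7523 ≈ 286.81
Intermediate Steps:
l(F) = 272*F (l(F) = 136*(2*F) = 272*F)
M(D) = 3 - (36 + D)*(165 + D) (M(D) = 3 - (D + 36)*(D + 165) = 3 - (36 + D)*(165 + D))
n = 82258 (n = 2*41129 = 82258)
sqrt(l(44 - 83)/M(63) + n) = sqrt((272*(44 - 83))/(-5937 - 1*63**2 - 201*63) + 82258) = sqrt((272*(-39))/(-5937 - 1*3969 - 12663) + 82258) = sqrt(-10608/(-5937 - 3969 - 12663) + 82258) = sqrt(-10608/(-22569) + 82258) = sqrt(-10608*(-1/22569) + 82258) = sqrt(3536/7523 + 82258) = sqrt(618830470/7523) = sqrt(4655461625810)/7523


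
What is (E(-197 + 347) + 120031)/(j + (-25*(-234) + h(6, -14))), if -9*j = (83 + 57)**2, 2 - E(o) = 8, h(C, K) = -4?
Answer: 1080225/33014 ≈ 32.720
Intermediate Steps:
E(o) = -6 (E(o) = 2 - 1*8 = 2 - 8 = -6)
j = -19600/9 (j = -(83 + 57)**2/9 = -1/9*140**2 = -1/9*19600 = -19600/9 ≈ -2177.8)
(E(-197 + 347) + 120031)/(j + (-25*(-234) + h(6, -14))) = (-6 + 120031)/(-19600/9 + (-25*(-234) - 4)) = 120025/(-19600/9 + (5850 - 4)) = 120025/(-19600/9 + 5846) = 120025/(33014/9) = 120025*(9/33014) = 1080225/33014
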